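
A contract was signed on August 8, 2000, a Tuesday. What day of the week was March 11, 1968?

Monday

Count forward from the earlier date (March 11, 1968) to the later (August 8, 2000):
Day-of-year of March 11, 1968: 71.
Day-of-year of August 8, 2000: 221.
1968 has 366 days, so 366 − 71 = 295 days remain in 1968.
Full years 1969–1999: 24 common + 7 leap = 24×365 + 7×366 = 11322 days.
Total: 295 + 11322 + 221 = 11838 days.
11838 mod 7 = 1, so 1 day before Tuesday is Monday.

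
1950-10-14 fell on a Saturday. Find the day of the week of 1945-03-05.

Count forward from the earlier date (March 5, 1945) to the later (October 14, 1950):
Day-of-year of March 5, 1945: 64.
Day-of-year of October 14, 1950: 287.
1945 has 365 days, so 365 − 64 = 301 days remain in 1945.
Full years: 1946: 365; 1947: 365; 1948: 366; 1949: 365. Sum = 1461.
Total: 301 + 1461 + 287 = 2049 days.
2049 mod 7 = 5, so 5 days before Saturday is Monday.

Monday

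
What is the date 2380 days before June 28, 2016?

December 22, 2009

Count 2380 days before June 28, 2016:
Day-of-year of December 22, 2009: 356.
Day-of-year of June 28, 2016: 180.
2009 has 365 days, so 365 − 356 = 9 days remain in 2009.
Full years: 2010: 365; 2011: 365; 2012: 366; 2013: 365; 2014: 365; 2015: 365. Sum = 2191.
Total: 9 + 2191 + 180 = 2380 days.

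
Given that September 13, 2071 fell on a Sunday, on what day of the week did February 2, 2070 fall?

Sunday

Count forward from the earlier date (February 2, 2070) to the later (September 13, 2071):
February 2070: 28 − 2 = 26 days remain (2070 is not a leap year, so February has 28 days).
Then 18 full months totalling 549 days.
September 1–13, 2071: 13 days.
Total: 26 + 549 + 13 = 588 days.
588 is a multiple of 7, so February 2, 2070 falls on the same weekday: Sunday.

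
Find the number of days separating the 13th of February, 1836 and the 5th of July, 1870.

12561

Day-of-year of February 13, 1836: 44.
Day-of-year of July 5, 1870: 186.
1836 has 366 days, so 366 − 44 = 322 days remain in 1836.
Full years 1837–1869: 25 common + 8 leap = 25×365 + 8×366 = 12053 days.
Total: 322 + 12053 + 186 = 12561 days.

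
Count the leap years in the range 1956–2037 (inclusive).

21

Years divisible by 4: 1956, 1960, …, 2036 — 21 in all.
2000 is divisible by 400, so still leap.
No century exceptions apply. Count: 21.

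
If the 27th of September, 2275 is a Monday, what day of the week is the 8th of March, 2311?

From September 27, 2275 to September 27, 2310: 35 years, of which 8 contain a Feb 29 — 27×365 + 8×366 = 12783 days.
(2300 is not a leap year (divisible by 100 but not 400).)
September 2310: 30 − 27 = 3 days remain.
Then October (31), November (30), December (31), January (31), February 2311 (28): 31 + 30 + 31 + 31 + 28 = 151 days.
March 1–8, 2311: 8 days.
Residual: 162 days.
Total: 12945 days.
12945 mod 7 = 2, so 2 days after Monday is Wednesday.

Wednesday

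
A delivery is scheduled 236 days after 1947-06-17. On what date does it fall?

1948-02-08

Count 236 days after June 17, 1947:
Day-of-year of June 17, 1947: 168.
Day-of-year of February 8, 1948: 39.
1947 has 365 days, so 365 − 168 = 197 days remain in 1947.
Total: 197 + 39 = 236 days.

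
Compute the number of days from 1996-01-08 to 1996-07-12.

January 1996: 31 − 8 = 23 days remain.
Then February 1996 (29), March (31), April (30), May (31), June (30): 29 + 31 + 30 + 31 + 30 = 151 days.
July 1–12, 1996: 12 days.
Total: 23 + 151 + 12 = 186 days.

186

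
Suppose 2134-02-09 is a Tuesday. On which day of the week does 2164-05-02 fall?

Wednesday

From February 9, 2134 to February 9, 2164: 30 years, of which 7 contain a Feb 29 — 23×365 + 7×366 = 10957 days.
February 2164: 29 − 9 = 20 days remain (2164 is a leap year, so February has 29 days).
Then March (31), April (30): 31 + 30 = 61 days.
May 1–2, 2164: 2 days.
Residual: 83 days.
Total: 11040 days.
11040 mod 7 = 1, so 1 day after Tuesday is Wednesday.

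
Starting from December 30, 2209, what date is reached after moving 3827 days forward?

June 22, 2220

Count 3827 days after December 30, 2209:
Day-of-year of December 30, 2209: 364.
Day-of-year of June 22, 2220: 174.
2209 has 365 days, so 365 − 364 = 1 days remain in 2209.
Full years 2210–2219: 8 common + 2 leap = 8×365 + 2×366 = 3652 days.
Total: 1 + 3652 + 174 = 3827 days.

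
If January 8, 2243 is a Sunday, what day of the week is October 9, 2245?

January 8, 2243 → January 8, 2244: 365 days.
January 8, 2244 → January 8, 2245: 366 days (2244 is a leap year).
January 2245: 31 − 8 = 23 days remain.
Then February 2245 (28), March (31), April (30), May (31), June (30), July (31), August (31), September (30): 28 + 31 + 30 + 31 + 30 + 31 + 31 + 30 = 242 days.
October 1–9, 2245: 9 days.
Residual: 274 days.
Total: 1005 days.
1005 mod 7 = 4, so 4 days after Sunday is Thursday.

Thursday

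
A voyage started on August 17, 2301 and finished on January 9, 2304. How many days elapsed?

875

August 17, 2301 → August 17, 2302: 365 days.
August 17, 2302 → August 17, 2303: 365 days.
August 2303: 31 − 17 = 14 days remain.
Then September (30), October (31), November (30), December (31): 30 + 31 + 30 + 31 = 122 days.
January 1–9, 2304: 9 days.
Residual: 145 days.
Total: 875 days.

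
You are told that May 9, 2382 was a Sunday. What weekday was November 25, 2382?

Thursday

May 2382: 31 − 9 = 22 days remain.
Then June (30), July (31), August (31), September (30), October (31): 30 + 31 + 31 + 30 + 31 = 153 days.
November 1–25, 2382: 25 days.
Total: 22 + 153 + 25 = 200 days.
200 mod 7 = 4, so 4 days after Sunday is Thursday.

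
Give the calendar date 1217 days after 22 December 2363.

22 April 2367

Count 1217 days after December 22, 2363:
Day-of-year of December 22, 2363: 356.
Day-of-year of April 22, 2367: 112.
2363 has 365 days, so 365 − 356 = 9 days remain in 2363.
Full years: 2364: 366; 2365: 365; 2366: 365. Sum = 1096.
Total: 9 + 1096 + 112 = 1217 days.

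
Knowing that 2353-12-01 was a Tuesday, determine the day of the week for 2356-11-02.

December 1, 2353 → December 1, 2354: 365 days.
December 1, 2354 → December 1, 2355: 365 days.
December 2355: 31 − 1 = 30 days remain.
Then 10 full months totalling 305 days.
November 1–2, 2356: 2 days.
Residual: 337 days.
Total: 1067 days.
1067 mod 7 = 3, so 3 days after Tuesday is Friday.

Friday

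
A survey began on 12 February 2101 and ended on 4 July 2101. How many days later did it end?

142

February 2101: 28 − 12 = 16 days remain (2101 is not a leap year, so February has 28 days).
Then March (31), April (30), May (31), June (30): 31 + 30 + 31 + 30 = 122 days.
July 1–4, 2101: 4 days.
Total: 16 + 122 + 4 = 142 days.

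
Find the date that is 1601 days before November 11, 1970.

June 24, 1966

Count 1601 days before November 11, 1970:
June 24, 1966 → June 24, 1967: 365 days.
June 24, 1967 → June 24, 1968: 366 days (1968 is a leap year).
June 24, 1968 → June 24, 1969: 365 days.
June 24, 1969 → June 24, 1970: 365 days.
June 1970: 30 − 24 = 6 days remain.
Then July (31), August (31), September (30), October (31): 31 + 31 + 30 + 31 = 123 days.
November 1–11, 1970: 11 days.
Residual: 140 days.
Total: 1601 days.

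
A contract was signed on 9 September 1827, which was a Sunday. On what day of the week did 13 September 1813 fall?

Count forward from the earlier date (September 13, 1813) to the later (September 9, 1827):
Day-of-year of September 13, 1813: 256.
Day-of-year of September 9, 1827: 252.
1813 has 365 days, so 365 − 256 = 109 days remain in 1813.
Full years 1814–1826: 10 common + 3 leap = 10×365 + 3×366 = 4748 days.
Total: 109 + 4748 + 252 = 5109 days.
5109 mod 7 = 6, so 6 days before Sunday is Monday.

Monday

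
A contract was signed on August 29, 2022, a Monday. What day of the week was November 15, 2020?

Count forward from the earlier date (November 15, 2020) to the later (August 29, 2022):
November 15, 2020 → November 15, 2021: 365 days.
November 2021: 30 − 15 = 15 days remain.
Then December (31), January (31), February 2022 (28), March (31), April (30), May (31), June (30), July (31): 31 + 31 + 28 + 31 + 30 + 31 + 30 + 31 = 243 days.
August 1–29, 2022: 29 days.
Residual: 287 days.
Total: 652 days.
652 mod 7 = 1, so 1 day before Monday is Sunday.

Sunday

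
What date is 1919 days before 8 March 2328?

6 December 2322

Count 1919 days before March 8, 2328:
December 6, 2322 → December 6, 2323: 365 days.
December 6, 2323 → December 6, 2324: 366 days (2324 is a leap year).
December 6, 2324 → December 6, 2325: 365 days.
December 6, 2325 → December 6, 2326: 365 days.
December 6, 2326 → December 6, 2327: 365 days.
December 2327: 31 − 6 = 25 days remain.
Then January (31), February 2328 (29): 31 + 29 = 60 days.
March 1–8, 2328: 8 days.
Residual: 93 days.
Total: 1919 days.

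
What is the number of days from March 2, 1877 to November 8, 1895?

6825

From March 2, 1877 to March 2, 1895: 18 years, of which 4 contain a Feb 29 — 14×365 + 4×366 = 6574 days.
March 1895: 31 − 2 = 29 days remain.
Then April (30), May (31), June (30), July (31), August (31), September (30), October (31): 30 + 31 + 30 + 31 + 31 + 30 + 31 = 214 days.
November 1–8, 1895: 8 days.
Residual: 251 days.
Total: 6825 days.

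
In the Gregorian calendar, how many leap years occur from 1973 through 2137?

Years divisible by 4: 1976, 1980, …, 2136 — 41 in all.
Of these, 2100 is divisible by 100 but not 400, so not leap.
2000 is divisible by 400, so still leap.
Leap years: 41 − 1 = 40.

40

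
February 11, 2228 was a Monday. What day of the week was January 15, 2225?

Count forward from the earlier date (January 15, 2225) to the later (February 11, 2228):
January 15, 2225 → January 15, 2226: 365 days.
January 15, 2226 → January 15, 2227: 365 days.
January 15, 2227 → January 15, 2228: 365 days.
January 2228: 31 − 15 = 16 days remain.
February 1–11, 2228: 11 days (2228 is a leap year).
Residual: 27 days.
Total: 1122 days.
1122 mod 7 = 2, so 2 days before Monday is Saturday.

Saturday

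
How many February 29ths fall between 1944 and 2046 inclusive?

26

Years divisible by 4: 1944, 1948, …, 2044 — 26 in all.
2000 is divisible by 400, so still leap.
No century exceptions apply. Count: 26.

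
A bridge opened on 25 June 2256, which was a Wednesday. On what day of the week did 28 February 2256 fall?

Count forward from the earlier date (February 28, 2256) to the later (June 25, 2256):
February 2256: 29 − 28 = 1 day remains (2256 is a leap year, so February has 29 days).
Then March (31), April (30), May (31): 31 + 30 + 31 = 92 days.
June 1–25, 2256: 25 days.
Total: 1 + 92 + 25 = 118 days.
118 mod 7 = 6, so 6 days before Wednesday is Thursday.

Thursday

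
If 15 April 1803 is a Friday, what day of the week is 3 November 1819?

Day-of-year of April 15, 1803: 105.
Day-of-year of November 3, 1819: 307.
1803 has 365 days, so 365 − 105 = 260 days remain in 1803.
Full years 1804–1818: 11 common + 4 leap = 11×365 + 4×366 = 5479 days.
Total: 260 + 5479 + 307 = 6046 days.
6046 mod 7 = 5, so 5 days after Friday is Wednesday.

Wednesday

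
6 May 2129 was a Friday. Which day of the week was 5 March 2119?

Count forward from the earlier date (March 5, 2119) to the later (May 6, 2129):
Day-of-year of March 5, 2119: 64.
Day-of-year of May 6, 2129: 126.
2119 has 365 days, so 365 − 64 = 301 days remain in 2119.
Full years 2120–2128: 6 common + 3 leap = 6×365 + 3×366 = 3288 days.
Total: 301 + 3288 + 126 = 3715 days.
3715 mod 7 = 5, so 5 days before Friday is Sunday.

Sunday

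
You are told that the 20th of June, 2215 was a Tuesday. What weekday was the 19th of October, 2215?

Thursday

June 2215: 30 − 20 = 10 days remain.
Then July (31), August (31), September (30): 31 + 31 + 30 = 92 days.
October 1–19, 2215: 19 days.
Total: 10 + 92 + 19 = 121 days.
121 mod 7 = 2, so 2 days after Tuesday is Thursday.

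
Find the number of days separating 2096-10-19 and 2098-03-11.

October 2096: 31 − 19 = 12 days remain.
Then 16 full months totalling 485 days.
March 1–11, 2098: 11 days.
Total: 12 + 485 + 11 = 508 days.

508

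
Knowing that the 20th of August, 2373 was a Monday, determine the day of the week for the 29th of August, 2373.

Wednesday

Within August 2373: 29 − 20 = 9 days.
9 mod 7 = 2, so 2 days after Monday is Wednesday.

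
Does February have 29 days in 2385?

2385 is not a leap year.

No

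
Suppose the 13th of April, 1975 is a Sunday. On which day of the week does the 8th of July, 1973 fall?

Sunday

Count forward from the earlier date (July 8, 1973) to the later (April 13, 1975):
July 1973: 31 − 8 = 23 days remain.
Then 20 full months totalling 608 days.
April 1–13, 1975: 13 days.
Total: 23 + 608 + 13 = 644 days.
644 is a multiple of 7, so the 8th of July, 1973 falls on the same weekday: Sunday.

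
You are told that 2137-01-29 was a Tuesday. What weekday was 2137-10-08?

Tuesday

January 2137: 31 − 29 = 2 days remain.
Then February 2137 (28), March (31), April (30), May (31), June (30), July (31), August (31), September (30): 28 + 31 + 30 + 31 + 30 + 31 + 31 + 30 = 242 days.
October 1–8, 2137: 8 days.
Total: 2 + 242 + 8 = 252 days.
252 is a multiple of 7, so 2137-10-08 falls on the same weekday: Tuesday.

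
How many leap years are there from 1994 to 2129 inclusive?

33

Years divisible by 4: 1996, 2000, …, 2128 — 34 in all.
Of these, 2100 is divisible by 100 but not 400, so not leap.
2000 is divisible by 400, so still leap.
Leap years: 34 − 1 = 33.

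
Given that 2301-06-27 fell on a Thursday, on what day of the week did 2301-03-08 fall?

Count forward from the earlier date (March 8, 2301) to the later (June 27, 2301):
March 2301: 31 − 8 = 23 days remain.
Then April (30), May (31): 30 + 31 = 61 days.
June 1–27, 2301: 27 days.
Total: 23 + 61 + 27 = 111 days.
111 mod 7 = 6, so 6 days before Thursday is Friday.

Friday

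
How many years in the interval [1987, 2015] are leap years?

Years divisible by 4 in [1987, 2015]: 1988, 1992, 1996, 2000, 2004, 2008, 2012.
2000 is divisible by 400, so still leap.
No century exceptions apply. Count: 7.

7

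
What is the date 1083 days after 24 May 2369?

11 May 2372

Count 1083 days after May 24, 2369:
Day-of-year of May 24, 2369: 144.
Day-of-year of May 11, 2372: 132.
2369 has 365 days, so 365 − 144 = 221 days remain in 2369.
Full years: 2370: 365; 2371: 365. Sum = 730.
Total: 221 + 730 + 132 = 1083 days.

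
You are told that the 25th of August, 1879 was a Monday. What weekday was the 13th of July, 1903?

Monday

From August 25, 1879 to August 25, 1902: 23 years, of which 5 contain a Feb 29 — 18×365 + 5×366 = 8400 days.
(1900 is not a leap year (divisible by 100 but not 400).)
August 1902: 31 − 25 = 6 days remain.
Then 10 full months totalling 303 days.
July 1–13, 1903: 13 days.
Residual: 322 days.
Total: 8722 days.
8722 is a multiple of 7, so the 13th of July, 1903 falls on the same weekday: Monday.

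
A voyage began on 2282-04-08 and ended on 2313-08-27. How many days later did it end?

Day-of-year of April 8, 2282: 98.
Day-of-year of August 27, 2313: 239.
2282 has 365 days, so 365 − 98 = 267 days remain in 2282.
Full years 2283–2312: 23 common + 7 leap = 23×365 + 7×366 = 10957 days.
Total: 267 + 10957 + 239 = 11463 days.

11463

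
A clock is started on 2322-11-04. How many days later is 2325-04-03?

881

Day-of-year of November 4, 2322: 308.
Day-of-year of April 3, 2325: 93.
2322 has 365 days, so 365 − 308 = 57 days remain in 2322.
Full years: 2323: 365; 2324: 366. Sum = 731.
Total: 57 + 731 + 93 = 881 days.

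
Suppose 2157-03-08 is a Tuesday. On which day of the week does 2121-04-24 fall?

Count forward from the earlier date (April 24, 2121) to the later (March 8, 2157):
From April 24, 2121 to April 24, 2156: 35 years, of which 9 contain a Feb 29 — 26×365 + 9×366 = 12784 days.
April 2156: 30 − 24 = 6 days remain.
Then 10 full months totalling 304 days.
March 1–8, 2157: 8 days.
Residual: 318 days.
Total: 13102 days.
13102 mod 7 = 5, so 5 days before Tuesday is Thursday.

Thursday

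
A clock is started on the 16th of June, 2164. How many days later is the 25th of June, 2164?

Within June 2164: 25 − 16 = 9 days.

9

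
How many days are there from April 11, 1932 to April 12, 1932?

1

Within April 1932: 12 − 11 = 1 day.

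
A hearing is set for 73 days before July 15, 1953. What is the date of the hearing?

May 3, 1953

Count 73 days before July 15, 1953:
May 1953: 31 − 3 = 28 days remain.
Then June (30): 30 days.
July 1–15, 1953: 15 days.
Total: 28 + 30 + 15 = 73 days.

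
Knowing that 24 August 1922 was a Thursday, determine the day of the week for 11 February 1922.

Count forward from the earlier date (February 11, 1922) to the later (August 24, 1922):
February 1922: 28 − 11 = 17 days remain (1922 is not a leap year, so February has 28 days).
Then March (31), April (30), May (31), June (30), July (31): 31 + 30 + 31 + 30 + 31 = 153 days.
August 1–24, 1922: 24 days.
Total: 17 + 153 + 24 = 194 days.
194 mod 7 = 5, so 5 days before Thursday is Saturday.

Saturday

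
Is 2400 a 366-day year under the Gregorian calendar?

2400 is a leap year (divisible by 400).

Yes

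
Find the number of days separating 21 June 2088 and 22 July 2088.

June 2088: 30 − 21 = 9 days remain.
July 1–22, 2088: 22 days.
Total: 9 + 22 = 31 days.

31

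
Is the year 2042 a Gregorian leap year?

2042 is not a leap year.

No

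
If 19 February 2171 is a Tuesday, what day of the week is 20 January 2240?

Monday

From February 19, 2171 to February 19, 2239: 68 years, of which 16 contain a Feb 29 — 52×365 + 16×366 = 24836 days.
(2200 is not a leap year (divisible by 100 but not 400).)
February 2239: 28 − 19 = 9 days remain (2239 is not a leap year, so February has 28 days).
Then 10 full months totalling 306 days.
January 1–20, 2240: 20 days.
Residual: 335 days.
Total: 25171 days.
25171 mod 7 = 6, so 6 days after Tuesday is Monday.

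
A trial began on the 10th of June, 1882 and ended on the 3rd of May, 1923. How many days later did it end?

14936

Day-of-year of June 10, 1882: 161.
Day-of-year of May 3, 1923: 123.
1882 has 365 days, so 365 − 161 = 204 days remain in 1882.
Full years 1883–1922: 31 common + 9 leap = 31×365 + 9×366 = 14609 days.
Total: 204 + 14609 + 123 = 14936 days.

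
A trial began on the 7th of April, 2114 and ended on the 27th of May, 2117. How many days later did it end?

Day-of-year of April 7, 2114: 97.
Day-of-year of May 27, 2117: 147.
2114 has 365 days, so 365 − 97 = 268 days remain in 2114.
Full years: 2115: 365; 2116: 366. Sum = 731.
Total: 268 + 731 + 147 = 1146 days.

1146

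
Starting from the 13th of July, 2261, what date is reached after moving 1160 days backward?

the 10th of May, 2258

Count 1160 days before July 13, 2261:
May 10, 2258 → May 10, 2259: 365 days.
May 10, 2259 → May 10, 2260: 366 days (2260 is a leap year).
May 10, 2260 → May 10, 2261: 365 days.
May 2261: 31 − 10 = 21 days remain.
Then June (30): 30 days.
July 1–13, 2261: 13 days.
Residual: 64 days.
Total: 1160 days.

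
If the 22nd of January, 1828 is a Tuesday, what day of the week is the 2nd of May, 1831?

Monday

January 22, 1828 → January 22, 1829: 366 days (1828 is a leap year).
January 22, 1829 → January 22, 1830: 365 days.
January 22, 1830 → January 22, 1831: 365 days.
January 1831: 31 − 22 = 9 days remain.
Then February 1831 (28), March (31), April (30): 28 + 31 + 30 = 89 days.
May 1–2, 1831: 2 days.
Residual: 100 days.
Total: 1196 days.
1196 mod 7 = 6, so 6 days after Tuesday is Monday.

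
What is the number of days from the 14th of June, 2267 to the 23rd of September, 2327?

22015

From June 14, 2267 to June 14, 2327: 60 years, of which 14 contain a Feb 29 — 46×365 + 14×366 = 21914 days.
(2300 is not a leap year (divisible by 100 but not 400).)
June 2327: 30 − 14 = 16 days remain.
Then July (31), August (31): 31 + 31 = 62 days.
September 1–23, 2327: 23 days.
Residual: 101 days.
Total: 22015 days.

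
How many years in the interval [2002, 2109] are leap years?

26

Years divisible by 4: 2004, 2008, …, 2108 — 27 in all.
Of these, 2100 is divisible by 100 but not 400, so not leap.
Leap years: 27 − 1 = 26.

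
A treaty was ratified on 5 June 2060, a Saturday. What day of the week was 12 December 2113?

Tuesday

From June 5, 2060 to June 5, 2113: 53 years, of which 12 contain a Feb 29 — 41×365 + 12×366 = 19357 days.
(2100 is not a leap year (divisible by 100 but not 400).)
June 2113: 30 − 5 = 25 days remain.
Then July (31), August (31), September (30), October (31), November (30): 31 + 31 + 30 + 31 + 30 = 153 days.
December 1–12, 2113: 12 days.
Residual: 190 days.
Total: 19547 days.
19547 mod 7 = 3, so 3 days after Saturday is Tuesday.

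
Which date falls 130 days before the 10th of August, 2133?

the 2nd of April, 2133

Count 130 days before August 10, 2133:
April 2133: 30 − 2 = 28 days remain.
Then May (31), June (30), July (31): 31 + 30 + 31 = 92 days.
August 1–10, 2133: 10 days.
Total: 28 + 92 + 10 = 130 days.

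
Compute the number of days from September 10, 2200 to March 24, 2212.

4213

Day-of-year of September 10, 2200: 253.
Day-of-year of March 24, 2212: 84.
2200 has 365 days, so 365 − 253 = 112 days remain in 2200.
Full years 2201–2211: 9 common + 2 leap = 9×365 + 2×366 = 4017 days.
Total: 112 + 4017 + 84 = 4213 days.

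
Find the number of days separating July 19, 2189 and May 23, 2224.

From July 19, 2189 to July 19, 2223: 34 years, of which 7 contain a Feb 29 — 27×365 + 7×366 = 12417 days.
(2200 is not a leap year (divisible by 100 but not 400).)
July 2223: 31 − 19 = 12 days remain.
Then 9 full months totalling 274 days.
May 1–23, 2224: 23 days.
Residual: 309 days.
Total: 12726 days.

12726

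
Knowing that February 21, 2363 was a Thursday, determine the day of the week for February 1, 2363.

Count forward from the earlier date (February 1, 2363) to the later (February 21, 2363):
Within February 2363: 21 − 1 = 20 days.
20 mod 7 = 6, so 6 days before Thursday is Friday.

Friday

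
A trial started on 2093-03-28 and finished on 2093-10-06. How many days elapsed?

192

March 2093: 31 − 28 = 3 days remain.
Then April (30), May (31), June (30), July (31), August (31), September (30): 30 + 31 + 30 + 31 + 31 + 30 = 183 days.
October 1–6, 2093: 6 days.
Total: 3 + 183 + 6 = 192 days.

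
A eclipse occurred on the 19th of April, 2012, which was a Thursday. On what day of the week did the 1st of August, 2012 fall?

Wednesday

April 2012: 30 − 19 = 11 days remain.
Then May (31), June (30), July (31): 31 + 30 + 31 = 92 days.
August 1, 2012: 1 day.
Total: 11 + 92 + 1 = 104 days.
104 mod 7 = 6, so 6 days after Thursday is Wednesday.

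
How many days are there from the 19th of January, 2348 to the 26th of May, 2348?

128

January 2348: 31 − 19 = 12 days remain.
Then February 2348 (29), March (31), April (30): 29 + 31 + 30 = 90 days.
May 1–26, 2348: 26 days.
Total: 12 + 90 + 26 = 128 days.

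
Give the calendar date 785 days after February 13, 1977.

April 9, 1979

Count 785 days after February 13, 1977:
Day-of-year of February 13, 1977: 44.
Day-of-year of April 9, 1979: 99.
1977 has 365 days, so 365 − 44 = 321 days remain in 1977.
Full years: 1978: 365. Sum = 365.
Total: 321 + 365 + 99 = 785 days.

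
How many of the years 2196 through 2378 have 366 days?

44

Years divisible by 4: 2196, 2200, …, 2376 — 46 in all.
Of these, 2200, 2300 are divisible by 100 but not 400, so not leap.
Leap years: 46 − 2 = 44.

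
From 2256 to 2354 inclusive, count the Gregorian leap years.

24

Years divisible by 4: 2256, 2260, …, 2352 — 25 in all.
Of these, 2300 is divisible by 100 but not 400, so not leap.
Leap years: 25 − 1 = 24.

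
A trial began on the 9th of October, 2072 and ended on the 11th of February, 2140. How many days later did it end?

From October 9, 2072 to October 9, 2139: 67 years, of which 15 contain a Feb 29 — 52×365 + 15×366 = 24470 days.
(2100 is not a leap year (divisible by 100 but not 400).)
October 2139: 31 − 9 = 22 days remain.
Then November (30), December (31), January (31): 30 + 31 + 31 = 92 days.
February 1–11, 2140: 11 days (2140 is a leap year).
Residual: 125 days.
Total: 24595 days.

24595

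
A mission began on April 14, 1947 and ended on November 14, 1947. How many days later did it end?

April 1947: 30 − 14 = 16 days remain.
Then May (31), June (30), July (31), August (31), September (30), October (31): 31 + 30 + 31 + 31 + 30 + 31 = 184 days.
November 1–14, 1947: 14 days.
Total: 16 + 184 + 14 = 214 days.

214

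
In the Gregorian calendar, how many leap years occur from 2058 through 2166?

Years divisible by 4: 2060, 2064, …, 2164 — 27 in all.
Of these, 2100 is divisible by 100 but not 400, so not leap.
Leap years: 27 − 1 = 26.

26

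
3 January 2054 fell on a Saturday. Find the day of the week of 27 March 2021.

Saturday

Count forward from the earlier date (March 27, 2021) to the later (January 3, 2054):
Day-of-year of March 27, 2021: 86.
Day-of-year of January 3, 2054: 3.
2021 has 365 days, so 365 − 86 = 279 days remain in 2021.
Full years 2022–2053: 24 common + 8 leap = 24×365 + 8×366 = 11688 days.
Total: 279 + 11688 + 3 = 11970 days.
11970 is a multiple of 7, so 27 March 2021 falls on the same weekday: Saturday.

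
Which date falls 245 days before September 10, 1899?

January 8, 1899

Count 245 days before September 10, 1899:
January 1899: 31 − 8 = 23 days remain.
Then February 1899 (28), March (31), April (30), May (31), June (30), July (31), August (31): 28 + 31 + 30 + 31 + 30 + 31 + 31 = 212 days.
September 1–10, 1899: 10 days.
Total: 23 + 212 + 10 = 245 days.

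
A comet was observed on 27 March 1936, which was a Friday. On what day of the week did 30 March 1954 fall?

Tuesday

From March 27, 1936 to March 27, 1954: 18 years, of which 4 contain a Feb 29 — 14×365 + 4×366 = 6574 days.
Within March 1954: 30 − 27 = 3 days.
Total: 6577 days.
6577 mod 7 = 4, so 4 days after Friday is Tuesday.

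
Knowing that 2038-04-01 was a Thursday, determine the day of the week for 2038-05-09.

April 2038: 30 − 1 = 29 days remain.
May 1–9, 2038: 9 days.
Total: 29 + 9 = 38 days.
38 mod 7 = 3, so 3 days after Thursday is Sunday.

Sunday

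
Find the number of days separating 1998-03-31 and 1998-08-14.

March 1998: 31 − 31 = 0 days remain.
Then April (30), May (31), June (30), July (31): 30 + 31 + 30 + 31 = 122 days.
August 1–14, 1998: 14 days.
Total: 0 + 122 + 14 = 136 days.

136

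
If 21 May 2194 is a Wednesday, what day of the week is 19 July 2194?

Saturday

May 2194: 31 − 21 = 10 days remain.
Then June (30): 30 days.
July 1–19, 2194: 19 days.
Total: 10 + 30 + 19 = 59 days.
59 mod 7 = 3, so 3 days after Wednesday is Saturday.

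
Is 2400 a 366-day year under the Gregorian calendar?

2400 is a leap year (divisible by 400).

Yes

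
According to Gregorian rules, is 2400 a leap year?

Yes

2400 is a leap year (divisible by 400).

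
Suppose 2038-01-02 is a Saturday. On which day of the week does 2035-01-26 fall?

Count forward from the earlier date (January 26, 2035) to the later (January 2, 2038):
Day-of-year of January 26, 2035: 26.
Day-of-year of January 2, 2038: 2.
2035 has 365 days, so 365 − 26 = 339 days remain in 2035.
Full years: 2036: 366; 2037: 365. Sum = 731.
Total: 339 + 731 + 2 = 1072 days.
1072 mod 7 = 1, so 1 day before Saturday is Friday.

Friday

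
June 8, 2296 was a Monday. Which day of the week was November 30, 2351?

Friday

Day-of-year of June 8, 2296: 160.
Day-of-year of November 30, 2351: 334.
2296 has 366 days, so 366 − 160 = 206 days remain in 2296.
Full years 2297–2350: 42 common + 12 leap = 42×365 + 12×366 = 19722 days.
Total: 206 + 19722 + 334 = 20262 days.
20262 mod 7 = 4, so 4 days after Monday is Friday.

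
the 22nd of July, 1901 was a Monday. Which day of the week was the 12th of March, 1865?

Sunday

Count forward from the earlier date (March 12, 1865) to the later (July 22, 1901):
From March 12, 1865 to March 12, 1901: 36 years, of which 8 contain a Feb 29 — 28×365 + 8×366 = 13148 days.
(1900 is not a leap year (divisible by 100 but not 400).)
March 1901: 31 − 12 = 19 days remain.
Then April (30), May (31), June (30): 30 + 31 + 30 = 91 days.
July 1–22, 1901: 22 days.
Residual: 132 days.
Total: 13280 days.
13280 mod 7 = 1, so 1 day before Monday is Sunday.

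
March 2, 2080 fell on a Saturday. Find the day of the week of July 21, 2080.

Sunday

March 2080: 31 − 2 = 29 days remain.
Then April (30), May (31), June (30): 30 + 31 + 30 = 91 days.
July 1–21, 2080: 21 days.
Total: 29 + 91 + 21 = 141 days.
141 mod 7 = 1, so 1 day after Saturday is Sunday.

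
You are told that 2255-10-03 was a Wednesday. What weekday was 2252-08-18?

Count forward from the earlier date (August 18, 2252) to the later (October 3, 2255):
Day-of-year of August 18, 2252: 231.
Day-of-year of October 3, 2255: 276.
2252 has 366 days, so 366 − 231 = 135 days remain in 2252.
Full years: 2253: 365; 2254: 365. Sum = 730.
Total: 135 + 730 + 276 = 1141 days.
1141 is a multiple of 7, so 2252-08-18 falls on the same weekday: Wednesday.

Wednesday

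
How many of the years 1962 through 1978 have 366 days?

Years divisible by 4 in [1962, 1978]: 1964, 1968, 1972, 1976.
No century exceptions apply. Count: 4.

4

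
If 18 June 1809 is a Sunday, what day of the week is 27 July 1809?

Thursday

June 1809: 30 − 18 = 12 days remain.
July 1–27, 1809: 27 days.
Total: 12 + 27 = 39 days.
39 mod 7 = 4, so 4 days after Sunday is Thursday.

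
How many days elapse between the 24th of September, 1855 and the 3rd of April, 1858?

922

September 24, 1855 → September 24, 1856: 366 days (1856 is a leap year).
September 24, 1856 → September 24, 1857: 365 days.
September 1857: 30 − 24 = 6 days remain.
Then October (31), November (30), December (31), January (31), February 1858 (28), March (31): 31 + 30 + 31 + 31 + 28 + 31 = 182 days.
April 1–3, 1858: 3 days.
Residual: 191 days.
Total: 922 days.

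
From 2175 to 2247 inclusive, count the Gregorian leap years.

Years divisible by 4: 2176, 2180, …, 2244 — 18 in all.
Of these, 2200 is divisible by 100 but not 400, so not leap.
Leap years: 18 − 1 = 17.

17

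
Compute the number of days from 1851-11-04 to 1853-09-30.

696

November 1851: 30 − 4 = 26 days remain.
Then 21 full months totalling 640 days.
September 1–30, 1853: 30 days.
Total: 26 + 640 + 30 = 696 days.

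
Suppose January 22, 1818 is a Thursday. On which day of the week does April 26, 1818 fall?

January 1818: 31 − 22 = 9 days remain.
Then February 1818 (28), March (31): 28 + 31 = 59 days.
April 1–26, 1818: 26 days.
Total: 9 + 59 + 26 = 94 days.
94 mod 7 = 3, so 3 days after Thursday is Sunday.

Sunday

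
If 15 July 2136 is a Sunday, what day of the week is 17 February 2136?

Friday

Count forward from the earlier date (February 17, 2136) to the later (July 15, 2136):
February 2136: 29 − 17 = 12 days remain (2136 is a leap year, so February has 29 days).
Then March (31), April (30), May (31), June (30): 31 + 30 + 31 + 30 = 122 days.
July 1–15, 2136: 15 days.
Total: 12 + 122 + 15 = 149 days.
149 mod 7 = 2, so 2 days before Sunday is Friday.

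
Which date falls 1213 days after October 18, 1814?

February 12, 1818

Count 1213 days after October 18, 1814:
Day-of-year of October 18, 1814: 291.
Day-of-year of February 12, 1818: 43.
1814 has 365 days, so 365 − 291 = 74 days remain in 1814.
Full years: 1815: 365; 1816: 366; 1817: 365. Sum = 1096.
Total: 74 + 1096 + 43 = 1213 days.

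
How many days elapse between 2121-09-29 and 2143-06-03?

7917

From September 29, 2121 to September 29, 2142: 21 years, of which 5 contain a Feb 29 — 16×365 + 5×366 = 7670 days.
September 2142: 30 − 29 = 1 day remains.
Then October (31), November (30), December (31), January (31), February 2143 (28), March (31), April (30), May (31): 31 + 30 + 31 + 31 + 28 + 31 + 30 + 31 = 243 days.
June 1–3, 2143: 3 days.
Residual: 247 days.
Total: 7917 days.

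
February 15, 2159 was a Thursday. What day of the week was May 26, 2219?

From February 15, 2159 to February 15, 2219: 60 years, of which 14 contain a Feb 29 — 46×365 + 14×366 = 21914 days.
(2200 is not a leap year (divisible by 100 but not 400).)
February 2219: 28 − 15 = 13 days remain (2219 is not a leap year, so February has 28 days).
Then March (31), April (30): 31 + 30 = 61 days.
May 1–26, 2219: 26 days.
Residual: 100 days.
Total: 22014 days.
22014 mod 7 = 6, so 6 days after Thursday is Wednesday.

Wednesday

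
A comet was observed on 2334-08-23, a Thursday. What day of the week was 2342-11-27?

From August 23, 2334 to August 23, 2342: 8 years, of which 2 contain a Feb 29 — 6×365 + 2×366 = 2922 days.
August 2342: 31 − 23 = 8 days remain.
Then September (30), October (31): 30 + 31 = 61 days.
November 1–27, 2342: 27 days.
Residual: 96 days.
Total: 3018 days.
3018 mod 7 = 1, so 1 day after Thursday is Friday.

Friday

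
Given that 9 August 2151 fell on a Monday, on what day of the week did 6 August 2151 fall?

Friday

Count forward from the earlier date (August 6, 2151) to the later (August 9, 2151):
Within August 2151: 9 − 6 = 3 days.
3 mod 7 = 3, so 3 days before Monday is Friday.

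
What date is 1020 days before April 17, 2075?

July 1, 2072

Count 1020 days before April 17, 2075:
July 1, 2072 → July 1, 2073: 365 days.
July 1, 2073 → July 1, 2074: 365 days.
July 2074: 31 − 1 = 30 days remain.
Then August (31), September (30), October (31), November (30), December (31), January (31), February 2075 (28), March (31): 31 + 30 + 31 + 30 + 31 + 31 + 28 + 31 = 243 days.
April 1–17, 2075: 17 days.
Residual: 290 days.
Total: 1020 days.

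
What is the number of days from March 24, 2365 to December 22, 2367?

1003

March 2365: 31 − 24 = 7 days remain.
Then 32 full months totalling 974 days.
December 1–22, 2367: 22 days.
Total: 7 + 974 + 22 = 1003 days.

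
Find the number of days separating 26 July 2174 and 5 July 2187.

Day-of-year of July 26, 2174: 207.
Day-of-year of July 5, 2187: 186.
2174 has 365 days, so 365 − 207 = 158 days remain in 2174.
Full years 2175–2186: 9 common + 3 leap = 9×365 + 3×366 = 4383 days.
Total: 158 + 4383 + 186 = 4727 days.

4727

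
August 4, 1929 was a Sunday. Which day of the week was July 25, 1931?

Saturday

Day-of-year of August 4, 1929: 216.
Day-of-year of July 25, 1931: 206.
1929 has 365 days, so 365 − 216 = 149 days remain in 1929.
Full years: 1930: 365. Sum = 365.
Total: 149 + 365 + 206 = 720 days.
720 mod 7 = 6, so 6 days after Sunday is Saturday.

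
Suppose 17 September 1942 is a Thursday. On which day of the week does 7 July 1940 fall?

Count forward from the earlier date (July 7, 1940) to the later (September 17, 1942):
Day-of-year of July 7, 1940: 189.
Day-of-year of September 17, 1942: 260.
1940 has 366 days, so 366 − 189 = 177 days remain in 1940.
Full years: 1941: 365. Sum = 365.
Total: 177 + 365 + 260 = 802 days.
802 mod 7 = 4, so 4 days before Thursday is Sunday.

Sunday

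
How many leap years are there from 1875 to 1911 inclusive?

Years divisible by 4 in [1875, 1911]: 1876, 1880, 1884, 1888, 1892, 1896, 1900, 1904, 1908.
Of these, 1900 is divisible by 100 but not 400, so not leap.
Leap years: 9 − 1 = 8.

8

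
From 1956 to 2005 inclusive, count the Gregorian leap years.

Years divisible by 4: 1956, 1960, …, 2004 — 13 in all.
2000 is divisible by 400, so still leap.
No century exceptions apply. Count: 13.

13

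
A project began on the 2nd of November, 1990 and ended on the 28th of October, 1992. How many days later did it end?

Day-of-year of November 2, 1990: 306.
Day-of-year of October 28, 1992: 302.
1990 has 365 days, so 365 − 306 = 59 days remain in 1990.
Full years: 1991: 365. Sum = 365.
Total: 59 + 365 + 302 = 726 days.

726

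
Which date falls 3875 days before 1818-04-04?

1807-08-25

Count 3875 days before April 4, 1818:
From August 25, 1807 to August 25, 1817: 10 years, of which 3 contain a Feb 29 — 7×365 + 3×366 = 3653 days.
August 1817: 31 − 25 = 6 days remain.
Then September (30), October (31), November (30), December (31), January (31), February 1818 (28), March (31): 30 + 31 + 30 + 31 + 31 + 28 + 31 = 212 days.
April 1–4, 1818: 4 days.
Residual: 222 days.
Total: 3875 days.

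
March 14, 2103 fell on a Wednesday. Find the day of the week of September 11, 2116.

Day-of-year of March 14, 2103: 73.
Day-of-year of September 11, 2116: 255.
2103 has 365 days, so 365 − 73 = 292 days remain in 2103.
Full years 2104–2115: 9 common + 3 leap = 9×365 + 3×366 = 4383 days.
Total: 292 + 4383 + 255 = 4930 days.
4930 mod 7 = 2, so 2 days after Wednesday is Friday.

Friday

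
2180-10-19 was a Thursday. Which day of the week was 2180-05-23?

Tuesday

Count forward from the earlier date (May 23, 2180) to the later (October 19, 2180):
May 2180: 31 − 23 = 8 days remain.
Then June (30), July (31), August (31), September (30): 30 + 31 + 31 + 30 = 122 days.
October 1–19, 2180: 19 days.
Total: 8 + 122 + 19 = 149 days.
149 mod 7 = 2, so 2 days before Thursday is Tuesday.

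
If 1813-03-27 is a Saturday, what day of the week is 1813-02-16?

Tuesday

Count forward from the earlier date (February 16, 1813) to the later (March 27, 1813):
February 1813: 28 − 16 = 12 days remain (1813 is not a leap year, so February has 28 days).
March 1–27, 1813: 27 days.
Total: 12 + 27 = 39 days.
39 mod 7 = 4, so 4 days before Saturday is Tuesday.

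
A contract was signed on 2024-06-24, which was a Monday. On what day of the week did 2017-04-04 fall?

Tuesday

Count forward from the earlier date (April 4, 2017) to the later (June 24, 2024):
Day-of-year of April 4, 2017: 94.
Day-of-year of June 24, 2024: 176.
2017 has 365 days, so 365 − 94 = 271 days remain in 2017.
Full years: 2018: 365; 2019: 365; 2020: 366; 2021: 365; 2022: 365; 2023: 365. Sum = 2191.
Total: 271 + 2191 + 176 = 2638 days.
2638 mod 7 = 6, so 6 days before Monday is Tuesday.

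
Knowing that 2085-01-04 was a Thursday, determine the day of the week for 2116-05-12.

Tuesday

Day-of-year of January 4, 2085: 4.
Day-of-year of May 12, 2116: 133.
2085 has 365 days, so 365 − 4 = 361 days remain in 2085.
Full years 2086–2115: 24 common + 6 leap = 24×365 + 6×366 = 10956 days.
Total: 361 + 10956 + 133 = 11450 days.
11450 mod 7 = 5, so 5 days after Thursday is Tuesday.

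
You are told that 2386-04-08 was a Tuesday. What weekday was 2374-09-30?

Count forward from the earlier date (September 30, 2374) to the later (April 8, 2386):
Day-of-year of September 30, 2374: 273.
Day-of-year of April 8, 2386: 98.
2374 has 365 days, so 365 − 273 = 92 days remain in 2374.
Full years 2375–2385: 8 common + 3 leap = 8×365 + 3×366 = 4018 days.
Total: 92 + 4018 + 98 = 4208 days.
4208 mod 7 = 1, so 1 day before Tuesday is Monday.

Monday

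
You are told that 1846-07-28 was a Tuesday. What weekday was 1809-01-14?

Saturday

Count forward from the earlier date (January 14, 1809) to the later (July 28, 1846):
From January 14, 1809 to January 14, 1846: 37 years, of which 9 contain a Feb 29 — 28×365 + 9×366 = 13514 days.
January 1846: 31 − 14 = 17 days remain.
Then February 1846 (28), March (31), April (30), May (31), June (30): 28 + 31 + 30 + 31 + 30 = 150 days.
July 1–28, 1846: 28 days.
Residual: 195 days.
Total: 13709 days.
13709 mod 7 = 3, so 3 days before Tuesday is Saturday.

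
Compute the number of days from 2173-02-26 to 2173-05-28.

91

February 2173: 28 − 26 = 2 days remain (2173 is not a leap year, so February has 28 days).
Then March (31), April (30): 31 + 30 = 61 days.
May 1–28, 2173: 28 days.
Total: 2 + 61 + 28 = 91 days.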